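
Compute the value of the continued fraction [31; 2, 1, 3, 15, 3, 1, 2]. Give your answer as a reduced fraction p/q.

58994/1881

a_0 = 31: 31/1
a_1 = 2: 63/2
a_2 = 1: 94/3
a_3 = 3: 345/11
a_4 = 15: 5269/168
a_5 = 3: 16152/515
a_6 = 1: 21421/683
a_7 = 2: 58994/1881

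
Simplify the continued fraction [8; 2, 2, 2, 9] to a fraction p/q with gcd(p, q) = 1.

Start with 9.
2 + 1/(9/1) = 2 + 1/9 = 19/9
2 + 1/(19/9) = 2 + 9/19 = 47/19
2 + 1/(47/19) = 2 + 19/47 = 113/47
8 + 1/(113/47) = 8 + 47/113 = 951/113

951/113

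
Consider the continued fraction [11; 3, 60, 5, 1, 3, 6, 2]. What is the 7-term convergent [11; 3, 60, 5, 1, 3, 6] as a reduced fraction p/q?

296194/26139

Start with 6.
3 + 1/(6/1) = 3 + 1/6 = 19/6
1 + 1/(19/6) = 1 + 6/19 = 25/19
5 + 1/(25/19) = 5 + 19/25 = 144/25
60 + 1/(144/25) = 60 + 25/144 = 8665/144
3 + 1/(8665/144) = 3 + 144/8665 = 26139/8665
11 + 1/(26139/8665) = 11 + 8665/26139 = 296194/26139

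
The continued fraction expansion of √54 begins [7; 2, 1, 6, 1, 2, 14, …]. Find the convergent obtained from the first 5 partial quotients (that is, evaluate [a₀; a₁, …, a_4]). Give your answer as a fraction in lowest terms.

Start with 1.
6 + 1/(1/1) = 6 + 1/1 = 7/1
1 + 1/(7/1) = 1 + 1/7 = 8/7
2 + 1/(8/7) = 2 + 7/8 = 23/8
7 + 1/(23/8) = 7 + 8/23 = 169/23

169/23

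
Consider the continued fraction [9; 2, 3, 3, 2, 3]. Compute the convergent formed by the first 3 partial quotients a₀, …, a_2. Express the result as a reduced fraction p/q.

a_0 = 9: 9/1
a_1 = 2: 19/2
a_2 = 3: 66/7

66/7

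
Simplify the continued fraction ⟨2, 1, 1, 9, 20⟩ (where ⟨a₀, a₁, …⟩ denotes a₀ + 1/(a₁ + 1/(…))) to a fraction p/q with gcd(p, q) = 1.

Use the convergent recurrence hₖ = aₖ·hₖ₋₁ + hₖ₋₂ (and likewise for the denominators kₖ):
a_0 = 2: 2/1
a_1 = 1: 3/1
a_2 = 1: 5/2
a_3 = 9: 48/19
a_4 = 20: 965/382

965/382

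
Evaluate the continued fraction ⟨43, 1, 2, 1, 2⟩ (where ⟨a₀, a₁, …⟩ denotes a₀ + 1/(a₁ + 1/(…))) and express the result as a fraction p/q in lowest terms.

481/11

Start with 2.
1 + 1/(2/1) = 1 + 1/2 = 3/2
2 + 1/(3/2) = 2 + 2/3 = 8/3
1 + 1/(8/3) = 1 + 3/8 = 11/8
43 + 1/(11/8) = 43 + 8/11 = 481/11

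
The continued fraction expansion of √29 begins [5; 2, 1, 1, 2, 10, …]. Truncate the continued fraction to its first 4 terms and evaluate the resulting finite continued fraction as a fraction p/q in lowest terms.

Collapse the nested fraction from the inside out:
Start with 1.
1 + 1/(1/1) = 1 + 1/1 = 2/1
2 + 1/(2/1) = 2 + 1/2 = 5/2
5 + 1/(5/2) = 5 + 2/5 = 27/5

27/5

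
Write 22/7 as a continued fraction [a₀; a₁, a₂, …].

[3; 7]

Apply division with remainder until the remainder is 0:
22 = 3·7 + 1, so a_0 = 3
7 = 7·1 + 0, so a_1 = 7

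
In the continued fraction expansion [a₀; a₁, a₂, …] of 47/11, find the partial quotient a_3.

Apply division with remainder until the remainder is 0:
47 = 4·11 + 3, so a_0 = 4
11 = 3·3 + 2, so a_1 = 3
3 = 1·2 + 1, so a_2 = 1
2 = 2·1 + 0, so a_3 = 2

2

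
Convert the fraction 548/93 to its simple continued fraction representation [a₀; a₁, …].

⌊548/93⌋ = 5, remainder 83
⌊93/83⌋ = 1, remainder 10
⌊83/10⌋ = 8, remainder 3
⌊10/3⌋ = 3, remainder 1
⌊3/1⌋ = 3, remainder 0

[5; 1, 8, 3, 3]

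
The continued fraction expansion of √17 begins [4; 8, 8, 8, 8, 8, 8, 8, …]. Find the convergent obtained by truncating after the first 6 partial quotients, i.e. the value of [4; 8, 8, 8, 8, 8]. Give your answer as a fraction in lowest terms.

143649/34840

Collapse the nested fraction from the inside out:
Start with 8.
8 + 1/(8/1) = 8 + 1/8 = 65/8
8 + 1/(65/8) = 8 + 8/65 = 528/65
8 + 1/(528/65) = 8 + 65/528 = 4289/528
8 + 1/(4289/528) = 8 + 528/4289 = 34840/4289
4 + 1/(34840/4289) = 4 + 4289/34840 = 143649/34840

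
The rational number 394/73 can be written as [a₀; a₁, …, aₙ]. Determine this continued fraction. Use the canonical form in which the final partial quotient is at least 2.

[5; 2, 1, 1, 14]

⌊394/73⌋ = 5, remainder 29
⌊73/29⌋ = 2, remainder 15
⌊29/15⌋ = 1, remainder 14
⌊15/14⌋ = 1, remainder 1
⌊14/1⌋ = 14, remainder 0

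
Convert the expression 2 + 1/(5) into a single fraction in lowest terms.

11/5

a_0 = 2: 2/1
a_1 = 5: 11/5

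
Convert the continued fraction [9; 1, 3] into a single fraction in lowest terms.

Work from the innermost term outward:
Start with 3.
1 + 1/(3/1) = 1 + 1/3 = 4/3
9 + 1/(4/3) = 9 + 3/4 = 39/4

39/4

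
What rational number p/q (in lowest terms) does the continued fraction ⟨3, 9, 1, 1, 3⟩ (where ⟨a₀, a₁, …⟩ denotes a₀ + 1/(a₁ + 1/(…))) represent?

Starting at the tail and folding back:
Start with 3.
1 + 1/(3/1) = 1 + 1/3 = 4/3
1 + 1/(4/3) = 1 + 3/4 = 7/4
9 + 1/(7/4) = 9 + 4/7 = 67/7
3 + 1/(67/7) = 3 + 7/67 = 208/67

208/67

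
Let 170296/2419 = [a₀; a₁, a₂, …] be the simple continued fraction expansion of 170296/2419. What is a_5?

1

Apply division with remainder until the remainder is 0:
⌊170296/2419⌋ = 70, remainder 966
⌊2419/966⌋ = 2, remainder 487
⌊966/487⌋ = 1, remainder 479
⌊487/479⌋ = 1, remainder 8
⌊479/8⌋ = 59, remainder 7
⌊8/7⌋ = 1, remainder 1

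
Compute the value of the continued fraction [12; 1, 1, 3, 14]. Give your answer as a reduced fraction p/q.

Compute successive convergents:
a_0 = 12: 12/1
a_1 = 1: 13/1
a_2 = 1: 25/2
a_3 = 3: 88/7
a_4 = 14: 1257/100

1257/100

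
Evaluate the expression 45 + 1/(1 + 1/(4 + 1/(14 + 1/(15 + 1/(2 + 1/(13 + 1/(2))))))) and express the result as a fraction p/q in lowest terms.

Work from the innermost term outward:
Start with 2.
13 + 1/(2/1) = 13 + 1/2 = 27/2
2 + 1/(27/2) = 2 + 2/27 = 56/27
15 + 1/(56/27) = 15 + 27/56 = 867/56
14 + 1/(867/56) = 14 + 56/867 = 12194/867
4 + 1/(12194/867) = 4 + 867/12194 = 49643/12194
1 + 1/(49643/12194) = 1 + 12194/49643 = 61837/49643
45 + 1/(61837/49643) = 45 + 49643/61837 = 2832308/61837

2832308/61837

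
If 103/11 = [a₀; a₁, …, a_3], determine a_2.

1

Run the Euclidean algorithm, recording each quotient:
⌊103/11⌋ = 9, remainder 4
⌊11/4⌋ = 2, remainder 3
⌊4/3⌋ = 1, remainder 1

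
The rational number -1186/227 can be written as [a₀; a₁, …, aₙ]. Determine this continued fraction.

[-6; 1, 3, 2, 4, 1, 1, 2]

-1186 ÷ 227 → quotient -6, remainder 176
227 ÷ 176 → quotient 1, remainder 51
176 ÷ 51 → quotient 3, remainder 23
51 ÷ 23 → quotient 2, remainder 5
23 ÷ 5 → quotient 4, remainder 3
5 ÷ 3 → quotient 1, remainder 2
3 ÷ 2 → quotient 1, remainder 1
2 ÷ 1 → quotient 2, remainder 0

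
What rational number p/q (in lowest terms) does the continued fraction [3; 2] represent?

Use the convergent recurrence hₖ = aₖ·hₖ₋₁ + hₖ₋₂ (and likewise for the denominators kₖ):
a_0 = 3: 3/1
a_1 = 2: 7/2

7/2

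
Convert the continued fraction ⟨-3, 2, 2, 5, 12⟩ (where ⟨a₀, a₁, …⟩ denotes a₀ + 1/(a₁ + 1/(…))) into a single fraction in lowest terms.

-853/329

Start with 12.
5 + 1/(12/1) = 5 + 1/12 = 61/12
2 + 1/(61/12) = 2 + 12/61 = 134/61
2 + 1/(134/61) = 2 + 61/134 = 329/134
-3 + 1/(329/134) = -3 + 134/329 = -853/329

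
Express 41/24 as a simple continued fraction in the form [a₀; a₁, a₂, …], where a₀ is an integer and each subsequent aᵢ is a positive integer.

[1; 1, 2, 2, 3]

Repeatedly divide and take the remainder:
⌊41/24⌋ = 1, remainder 17
⌊24/17⌋ = 1, remainder 7
⌊17/7⌋ = 2, remainder 3
⌊7/3⌋ = 2, remainder 1
⌊3/1⌋ = 3, remainder 0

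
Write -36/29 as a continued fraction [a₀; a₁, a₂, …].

-36 ÷ 29 → quotient -2, remainder 22
29 ÷ 22 → quotient 1, remainder 7
22 ÷ 7 → quotient 3, remainder 1
7 ÷ 1 → quotient 7, remainder 0

[-2; 1, 3, 7]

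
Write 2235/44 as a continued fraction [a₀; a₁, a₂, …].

[50; 1, 3, 1, 8]

⌊2235/44⌋ = 50, remainder 35
⌊44/35⌋ = 1, remainder 9
⌊35/9⌋ = 3, remainder 8
⌊9/8⌋ = 1, remainder 1
⌊8/1⌋ = 8, remainder 0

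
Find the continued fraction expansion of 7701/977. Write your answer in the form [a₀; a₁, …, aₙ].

[7; 1, 7, 2, 57]

7701 = 7·977 + 862, so a_0 = 7
977 = 1·862 + 115, so a_1 = 1
862 = 7·115 + 57, so a_2 = 7
115 = 2·57 + 1, so a_3 = 2
57 = 57·1 + 0, so a_4 = 57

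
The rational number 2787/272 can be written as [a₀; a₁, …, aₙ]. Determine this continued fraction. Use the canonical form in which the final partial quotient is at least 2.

⌊2787/272⌋ = 10, remainder 67
⌊272/67⌋ = 4, remainder 4
⌊67/4⌋ = 16, remainder 3
⌊4/3⌋ = 1, remainder 1
⌊3/1⌋ = 3, remainder 0

[10; 4, 16, 1, 3]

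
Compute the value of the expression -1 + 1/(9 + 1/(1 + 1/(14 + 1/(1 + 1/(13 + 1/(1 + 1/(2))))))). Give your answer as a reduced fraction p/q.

-6265/6966

Collapse the nested fraction from the inside out:
Start with 2.
1 + 1/(2/1) = 1 + 1/2 = 3/2
13 + 1/(3/2) = 13 + 2/3 = 41/3
1 + 1/(41/3) = 1 + 3/41 = 44/41
14 + 1/(44/41) = 14 + 41/44 = 657/44
1 + 1/(657/44) = 1 + 44/657 = 701/657
9 + 1/(701/657) = 9 + 657/701 = 6966/701
-1 + 1/(6966/701) = -1 + 701/6966 = -6265/6966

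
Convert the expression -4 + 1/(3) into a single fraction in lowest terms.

a_0 = -4: -4/1
a_1 = 3: -11/3

-11/3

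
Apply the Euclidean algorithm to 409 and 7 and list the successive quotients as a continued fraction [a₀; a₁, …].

[58; 2, 3]

409 ÷ 7 → quotient 58, remainder 3
7 ÷ 3 → quotient 2, remainder 1
3 ÷ 1 → quotient 3, remainder 0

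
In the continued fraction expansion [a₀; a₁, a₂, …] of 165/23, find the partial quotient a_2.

1

Run the Euclidean algorithm, recording each quotient:
165 = 7·23 + 4, so a_0 = 7
23 = 5·4 + 3, so a_1 = 5
4 = 1·3 + 1, so a_2 = 1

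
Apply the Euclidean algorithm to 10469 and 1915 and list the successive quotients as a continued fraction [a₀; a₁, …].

10469 = 5·1915 + 894, so a_0 = 5
1915 = 2·894 + 127, so a_1 = 2
894 = 7·127 + 5, so a_2 = 7
127 = 25·5 + 2, so a_3 = 25
5 = 2·2 + 1, so a_4 = 2
2 = 2·1 + 0, so a_5 = 2

[5; 2, 7, 25, 2, 2]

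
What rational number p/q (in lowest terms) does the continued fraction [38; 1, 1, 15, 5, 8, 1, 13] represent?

772591/20059

Compute successive convergents:
a_0 = 38: 38/1
a_1 = 1: 39/1
a_2 = 1: 77/2
a_3 = 15: 1194/31
a_4 = 5: 6047/157
a_5 = 8: 49570/1287
a_6 = 1: 55617/1444
a_7 = 13: 772591/20059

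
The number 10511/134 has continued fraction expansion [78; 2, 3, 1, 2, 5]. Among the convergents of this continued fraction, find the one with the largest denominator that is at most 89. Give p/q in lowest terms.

a_0 = 78: 78/1  (≤ bound)
a_1 = 2: 157/2  (≤ bound)
a_2 = 3: 549/7  (≤ bound)
a_3 = 1: 706/9  (≤ bound)
a_4 = 2: 1961/25  (≤ bound)
a_5 = 5: 10511/134  (> 89, stop)

1961/25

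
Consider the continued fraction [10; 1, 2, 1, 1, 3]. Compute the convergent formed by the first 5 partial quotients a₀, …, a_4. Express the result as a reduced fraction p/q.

a_0 = 10: 10/1
a_1 = 1: 11/1
a_2 = 2: 32/3
a_3 = 1: 43/4
a_4 = 1: 75/7

75/7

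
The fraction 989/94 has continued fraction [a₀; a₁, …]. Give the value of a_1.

⌊989/94⌋ = 10, remainder 49
⌊94/49⌋ = 1, remainder 45

1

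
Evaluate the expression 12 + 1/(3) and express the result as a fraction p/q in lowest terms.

Use the convergent recurrence hₖ = aₖ·hₖ₋₁ + hₖ₋₂ (and likewise for the denominators kₖ):
a_0 = 12: 12/1
a_1 = 3: 37/3

37/3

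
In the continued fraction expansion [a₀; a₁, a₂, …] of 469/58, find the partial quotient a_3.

1

⌊469/58⌋ = 8, remainder 5
⌊58/5⌋ = 11, remainder 3
⌊5/3⌋ = 1, remainder 2
⌊3/2⌋ = 1, remainder 1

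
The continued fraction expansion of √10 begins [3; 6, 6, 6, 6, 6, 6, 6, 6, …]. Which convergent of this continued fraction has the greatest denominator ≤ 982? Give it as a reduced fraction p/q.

721/228

List convergents until the denominator exceeds the bound:
a_0 = 3: 3/1  (≤ bound)
a_1 = 6: 19/6  (≤ bound)
a_2 = 6: 117/37  (≤ bound)
a_3 = 6: 721/228  (≤ bound)
a_4 = 6: 4443/1405  (> 982, stop)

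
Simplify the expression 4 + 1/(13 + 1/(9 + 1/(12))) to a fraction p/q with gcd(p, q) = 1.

5825/1429

Collapse the nested fraction from the inside out:
Start with 12.
9 + 1/(12/1) = 9 + 1/12 = 109/12
13 + 1/(109/12) = 13 + 12/109 = 1429/109
4 + 1/(1429/109) = 4 + 109/1429 = 5825/1429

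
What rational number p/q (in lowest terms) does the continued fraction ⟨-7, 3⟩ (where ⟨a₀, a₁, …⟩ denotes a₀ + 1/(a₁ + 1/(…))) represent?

Collapse the nested fraction from the inside out:
Start with 3.
-7 + 1/(3/1) = -7 + 1/3 = -20/3

-20/3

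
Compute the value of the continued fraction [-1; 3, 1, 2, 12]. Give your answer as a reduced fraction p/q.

-99/136

Start with 12.
2 + 1/(12/1) = 2 + 1/12 = 25/12
1 + 1/(25/12) = 1 + 12/25 = 37/25
3 + 1/(37/25) = 3 + 25/37 = 136/37
-1 + 1/(136/37) = -1 + 37/136 = -99/136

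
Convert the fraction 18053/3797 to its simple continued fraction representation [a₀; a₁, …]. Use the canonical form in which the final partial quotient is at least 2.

[4; 1, 3, 13, 1, 1, 34]

Run the Euclidean algorithm, recording each quotient:
18053 ÷ 3797 → quotient 4, remainder 2865
3797 ÷ 2865 → quotient 1, remainder 932
2865 ÷ 932 → quotient 3, remainder 69
932 ÷ 69 → quotient 13, remainder 35
69 ÷ 35 → quotient 1, remainder 34
35 ÷ 34 → quotient 1, remainder 1
34 ÷ 1 → quotient 34, remainder 0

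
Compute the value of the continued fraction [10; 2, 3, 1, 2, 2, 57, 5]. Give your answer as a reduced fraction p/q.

Start with 5.
57 + 1/(5/1) = 57 + 1/5 = 286/5
2 + 1/(286/5) = 2 + 5/286 = 577/286
2 + 1/(577/286) = 2 + 286/577 = 1440/577
1 + 1/(1440/577) = 1 + 577/1440 = 2017/1440
3 + 1/(2017/1440) = 3 + 1440/2017 = 7491/2017
2 + 1/(7491/2017) = 2 + 2017/7491 = 16999/7491
10 + 1/(16999/7491) = 10 + 7491/16999 = 177481/16999

177481/16999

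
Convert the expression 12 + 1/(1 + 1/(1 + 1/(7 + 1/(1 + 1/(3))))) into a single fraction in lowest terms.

Start with 3.
1 + 1/(3/1) = 1 + 1/3 = 4/3
7 + 1/(4/3) = 7 + 3/4 = 31/4
1 + 1/(31/4) = 1 + 4/31 = 35/31
1 + 1/(35/31) = 1 + 31/35 = 66/35
12 + 1/(66/35) = 12 + 35/66 = 827/66

827/66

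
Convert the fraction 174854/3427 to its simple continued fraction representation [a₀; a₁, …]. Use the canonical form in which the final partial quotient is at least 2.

Run the Euclidean algorithm, recording each quotient:
174854 = 51·3427 + 77, so a_0 = 51
3427 = 44·77 + 39, so a_1 = 44
77 = 1·39 + 38, so a_2 = 1
39 = 1·38 + 1, so a_3 = 1
38 = 38·1 + 0, so a_4 = 38

[51; 44, 1, 1, 38]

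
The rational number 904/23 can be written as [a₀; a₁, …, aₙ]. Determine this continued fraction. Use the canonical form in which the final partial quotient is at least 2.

[39; 3, 3, 2]

Apply division with remainder until the remainder is 0:
⌊904/23⌋ = 39, remainder 7
⌊23/7⌋ = 3, remainder 2
⌊7/2⌋ = 3, remainder 1
⌊2/1⌋ = 2, remainder 0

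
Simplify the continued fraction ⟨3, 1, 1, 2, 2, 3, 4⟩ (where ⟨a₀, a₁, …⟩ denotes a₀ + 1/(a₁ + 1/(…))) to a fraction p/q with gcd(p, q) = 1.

Start with 4.
3 + 1/(4/1) = 3 + 1/4 = 13/4
2 + 1/(13/4) = 2 + 4/13 = 30/13
2 + 1/(30/13) = 2 + 13/30 = 73/30
1 + 1/(73/30) = 1 + 30/73 = 103/73
1 + 1/(103/73) = 1 + 73/103 = 176/103
3 + 1/(176/103) = 3 + 103/176 = 631/176

631/176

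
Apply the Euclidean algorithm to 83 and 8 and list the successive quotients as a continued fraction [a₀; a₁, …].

[10; 2, 1, 2]

Run the Euclidean algorithm, recording each quotient:
83 ÷ 8 → quotient 10, remainder 3
8 ÷ 3 → quotient 2, remainder 2
3 ÷ 2 → quotient 1, remainder 1
2 ÷ 1 → quotient 2, remainder 0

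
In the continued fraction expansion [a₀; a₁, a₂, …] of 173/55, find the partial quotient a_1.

Repeatedly divide and take the remainder:
173 ÷ 55 → quotient 3, remainder 8
55 ÷ 8 → quotient 6, remainder 7

6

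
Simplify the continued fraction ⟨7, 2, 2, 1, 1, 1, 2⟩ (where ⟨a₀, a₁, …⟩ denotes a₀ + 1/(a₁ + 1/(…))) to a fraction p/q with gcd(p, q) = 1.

371/50

Collapse the nested fraction from the inside out:
Start with 2.
1 + 1/(2/1) = 1 + 1/2 = 3/2
1 + 1/(3/2) = 1 + 2/3 = 5/3
1 + 1/(5/3) = 1 + 3/5 = 8/5
2 + 1/(8/5) = 2 + 5/8 = 21/8
2 + 1/(21/8) = 2 + 8/21 = 50/21
7 + 1/(50/21) = 7 + 21/50 = 371/50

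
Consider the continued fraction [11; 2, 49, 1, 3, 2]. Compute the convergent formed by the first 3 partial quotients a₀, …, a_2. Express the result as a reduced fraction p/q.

Start with 49.
2 + 1/(49/1) = 2 + 1/49 = 99/49
11 + 1/(99/49) = 11 + 49/99 = 1138/99

1138/99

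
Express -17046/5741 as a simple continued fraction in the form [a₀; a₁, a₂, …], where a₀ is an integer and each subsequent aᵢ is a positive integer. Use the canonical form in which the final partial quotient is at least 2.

[-3; 32, 2, 3, 2, 1, 7]

⌊-17046/5741⌋ = -3, remainder 177
⌊5741/177⌋ = 32, remainder 77
⌊177/77⌋ = 2, remainder 23
⌊77/23⌋ = 3, remainder 8
⌊23/8⌋ = 2, remainder 7
⌊8/7⌋ = 1, remainder 1
⌊7/1⌋ = 7, remainder 0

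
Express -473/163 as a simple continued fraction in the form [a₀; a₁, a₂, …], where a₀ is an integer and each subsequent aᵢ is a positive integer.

[-3; 10, 5, 3]

⌊-473/163⌋ = -3, remainder 16
⌊163/16⌋ = 10, remainder 3
⌊16/3⌋ = 5, remainder 1
⌊3/1⌋ = 3, remainder 0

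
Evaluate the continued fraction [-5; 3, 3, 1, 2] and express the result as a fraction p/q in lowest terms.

-169/36

a_0 = -5: -5/1
a_1 = 3: -14/3
a_2 = 3: -47/10
a_3 = 1: -61/13
a_4 = 2: -169/36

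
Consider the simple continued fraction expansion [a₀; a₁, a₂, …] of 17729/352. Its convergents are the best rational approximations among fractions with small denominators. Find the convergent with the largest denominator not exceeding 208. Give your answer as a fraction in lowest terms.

8109/161

a_0 = 50: 50/1  (≤ bound)
a_1 = 2: 101/2  (≤ bound)
a_2 = 1: 151/3  (≤ bound)
a_3 = 2: 403/8  (≤ bound)
a_4 = 1: 554/11  (≤ bound)
a_5 = 2: 1511/30  (≤ bound)
a_6 = 5: 8109/161  (≤ bound)
a_7 = 2: 17729/352  (> 208, stop)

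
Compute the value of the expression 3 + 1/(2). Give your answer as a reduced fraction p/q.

Compute successive convergents:
a_0 = 3: 3/1
a_1 = 2: 7/2

7/2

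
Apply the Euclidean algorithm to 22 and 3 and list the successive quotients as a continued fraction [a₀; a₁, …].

[7; 3]

22 ÷ 3 → quotient 7, remainder 1
3 ÷ 1 → quotient 3, remainder 0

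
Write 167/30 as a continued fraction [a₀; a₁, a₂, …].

[5; 1, 1, 3, 4]

⌊167/30⌋ = 5, remainder 17
⌊30/17⌋ = 1, remainder 13
⌊17/13⌋ = 1, remainder 4
⌊13/4⌋ = 3, remainder 1
⌊4/1⌋ = 4, remainder 0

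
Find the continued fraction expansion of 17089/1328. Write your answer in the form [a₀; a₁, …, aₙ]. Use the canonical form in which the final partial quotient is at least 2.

[12; 1, 6, 1, 1, 2, 3, 10]

17089 = 12·1328 + 1153, so a_0 = 12
1328 = 1·1153 + 175, so a_1 = 1
1153 = 6·175 + 103, so a_2 = 6
175 = 1·103 + 72, so a_3 = 1
103 = 1·72 + 31, so a_4 = 1
72 = 2·31 + 10, so a_5 = 2
31 = 3·10 + 1, so a_6 = 3
10 = 10·1 + 0, so a_7 = 10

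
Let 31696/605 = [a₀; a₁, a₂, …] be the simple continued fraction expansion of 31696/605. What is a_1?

2

⌊31696/605⌋ = 52, remainder 236
⌊605/236⌋ = 2, remainder 133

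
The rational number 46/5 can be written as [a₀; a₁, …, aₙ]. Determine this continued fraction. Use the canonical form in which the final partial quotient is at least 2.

⌊46/5⌋ = 9, remainder 1
⌊5/1⌋ = 5, remainder 0

[9; 5]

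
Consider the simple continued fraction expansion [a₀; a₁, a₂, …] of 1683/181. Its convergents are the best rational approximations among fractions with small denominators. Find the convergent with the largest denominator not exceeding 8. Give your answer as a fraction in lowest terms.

a_0 = 9: 9/1  (≤ bound)
a_1 = 3: 28/3  (≤ bound)
a_2 = 2: 65/7  (≤ bound)
a_3 = 1: 93/10  (> 8, stop)

65/7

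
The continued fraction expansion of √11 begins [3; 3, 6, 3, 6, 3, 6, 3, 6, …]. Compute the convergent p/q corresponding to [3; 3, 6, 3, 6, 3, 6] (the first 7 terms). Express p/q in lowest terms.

25077/7561

a_0 = 3: 3/1
a_1 = 3: 10/3
a_2 = 6: 63/19
a_3 = 3: 199/60
a_4 = 6: 1257/379
a_5 = 3: 3970/1197
a_6 = 6: 25077/7561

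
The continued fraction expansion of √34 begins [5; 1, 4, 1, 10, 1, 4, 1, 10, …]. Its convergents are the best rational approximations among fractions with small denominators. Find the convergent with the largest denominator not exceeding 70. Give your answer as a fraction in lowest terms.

379/65

a_0 = 5: 5/1  (≤ bound)
a_1 = 1: 6/1  (≤ bound)
a_2 = 4: 29/5  (≤ bound)
a_3 = 1: 35/6  (≤ bound)
a_4 = 10: 379/65  (≤ bound)
a_5 = 1: 414/71  (> 70, stop)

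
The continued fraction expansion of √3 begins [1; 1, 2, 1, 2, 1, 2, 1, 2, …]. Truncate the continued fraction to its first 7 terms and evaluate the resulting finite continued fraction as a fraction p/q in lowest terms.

71/41

Starting at the tail and folding back:
Start with 2.
1 + 1/(2/1) = 1 + 1/2 = 3/2
2 + 1/(3/2) = 2 + 2/3 = 8/3
1 + 1/(8/3) = 1 + 3/8 = 11/8
2 + 1/(11/8) = 2 + 8/11 = 30/11
1 + 1/(30/11) = 1 + 11/30 = 41/30
1 + 1/(41/30) = 1 + 30/41 = 71/41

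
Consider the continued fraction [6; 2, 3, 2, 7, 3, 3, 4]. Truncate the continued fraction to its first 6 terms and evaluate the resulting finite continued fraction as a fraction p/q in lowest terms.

2401/373

Use the convergent recurrence hₖ = aₖ·hₖ₋₁ + hₖ₋₂ (and likewise for the denominators kₖ):
a_0 = 6: 6/1
a_1 = 2: 13/2
a_2 = 3: 45/7
a_3 = 2: 103/16
a_4 = 7: 766/119
a_5 = 3: 2401/373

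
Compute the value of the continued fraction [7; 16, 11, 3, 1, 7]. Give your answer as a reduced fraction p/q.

39654/5615

a_0 = 7: 7/1
a_1 = 16: 113/16
a_2 = 11: 1250/177
a_3 = 3: 3863/547
a_4 = 1: 5113/724
a_5 = 7: 39654/5615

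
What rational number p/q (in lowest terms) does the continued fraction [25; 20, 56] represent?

Build up convergents one term at a time:
a_0 = 25: 25/1
a_1 = 20: 501/20
a_2 = 56: 28081/1121

28081/1121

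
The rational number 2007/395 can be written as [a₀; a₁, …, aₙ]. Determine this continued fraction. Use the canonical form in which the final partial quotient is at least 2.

2007 ÷ 395 → quotient 5, remainder 32
395 ÷ 32 → quotient 12, remainder 11
32 ÷ 11 → quotient 2, remainder 10
11 ÷ 10 → quotient 1, remainder 1
10 ÷ 1 → quotient 10, remainder 0

[5; 12, 2, 1, 10]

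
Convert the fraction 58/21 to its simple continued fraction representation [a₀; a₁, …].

[2; 1, 3, 5]

58 ÷ 21 → quotient 2, remainder 16
21 ÷ 16 → quotient 1, remainder 5
16 ÷ 5 → quotient 3, remainder 1
5 ÷ 1 → quotient 5, remainder 0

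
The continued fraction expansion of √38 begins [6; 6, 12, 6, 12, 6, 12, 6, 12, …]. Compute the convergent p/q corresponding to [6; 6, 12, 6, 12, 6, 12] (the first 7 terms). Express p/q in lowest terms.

Start with 12.
6 + 1/(12/1) = 6 + 1/12 = 73/12
12 + 1/(73/12) = 12 + 12/73 = 888/73
6 + 1/(888/73) = 6 + 73/888 = 5401/888
12 + 1/(5401/888) = 12 + 888/5401 = 65700/5401
6 + 1/(65700/5401) = 6 + 5401/65700 = 399601/65700
6 + 1/(399601/65700) = 6 + 65700/399601 = 2463306/399601

2463306/399601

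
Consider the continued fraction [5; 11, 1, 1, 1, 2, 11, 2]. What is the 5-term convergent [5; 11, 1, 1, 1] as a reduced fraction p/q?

178/35

a_0 = 5: 5/1
a_1 = 11: 56/11
a_2 = 1: 61/12
a_3 = 1: 117/23
a_4 = 1: 178/35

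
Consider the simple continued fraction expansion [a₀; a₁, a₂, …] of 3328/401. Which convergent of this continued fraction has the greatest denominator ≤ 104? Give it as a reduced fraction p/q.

List convergents until the denominator exceeds the bound:
a_0 = 8: 8/1  (≤ bound)
a_1 = 3: 25/3  (≤ bound)
a_2 = 2: 58/7  (≤ bound)
a_3 = 1: 83/10  (≤ bound)
a_4 = 12: 1054/127  (> 104, stop)

83/10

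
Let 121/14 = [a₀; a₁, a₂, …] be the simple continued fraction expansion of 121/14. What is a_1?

1

⌊121/14⌋ = 8, remainder 9
⌊14/9⌋ = 1, remainder 5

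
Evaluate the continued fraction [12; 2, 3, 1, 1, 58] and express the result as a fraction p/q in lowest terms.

Start with 58.
1 + 1/(58/1) = 1 + 1/58 = 59/58
1 + 1/(59/58) = 1 + 58/59 = 117/59
3 + 1/(117/59) = 3 + 59/117 = 410/117
2 + 1/(410/117) = 2 + 117/410 = 937/410
12 + 1/(937/410) = 12 + 410/937 = 11654/937

11654/937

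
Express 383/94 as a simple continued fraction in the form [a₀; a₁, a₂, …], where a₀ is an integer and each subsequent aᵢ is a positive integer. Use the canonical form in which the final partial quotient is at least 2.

Run the Euclidean algorithm, recording each quotient:
⌊383/94⌋ = 4, remainder 7
⌊94/7⌋ = 13, remainder 3
⌊7/3⌋ = 2, remainder 1
⌊3/1⌋ = 3, remainder 0

[4; 13, 2, 3]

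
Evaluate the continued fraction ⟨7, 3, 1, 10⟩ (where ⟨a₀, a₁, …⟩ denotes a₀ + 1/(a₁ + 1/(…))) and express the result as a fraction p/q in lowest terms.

312/43

Compute successive convergents:
a_0 = 7: 7/1
a_1 = 3: 22/3
a_2 = 1: 29/4
a_3 = 10: 312/43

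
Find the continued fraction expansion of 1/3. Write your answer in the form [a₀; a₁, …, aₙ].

[0; 3]

1 ÷ 3 → quotient 0, remainder 1
3 ÷ 1 → quotient 3, remainder 0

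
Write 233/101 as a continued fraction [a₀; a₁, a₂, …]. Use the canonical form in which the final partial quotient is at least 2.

Apply division with remainder until the remainder is 0:
233 ÷ 101 → quotient 2, remainder 31
101 ÷ 31 → quotient 3, remainder 8
31 ÷ 8 → quotient 3, remainder 7
8 ÷ 7 → quotient 1, remainder 1
7 ÷ 1 → quotient 7, remainder 0

[2; 3, 3, 1, 7]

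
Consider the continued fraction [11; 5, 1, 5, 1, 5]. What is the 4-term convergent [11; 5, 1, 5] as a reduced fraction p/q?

Use the convergent recurrence hₖ = aₖ·hₖ₋₁ + hₖ₋₂ (and likewise for the denominators kₖ):
a_0 = 11: 11/1
a_1 = 5: 56/5
a_2 = 1: 67/6
a_3 = 5: 391/35

391/35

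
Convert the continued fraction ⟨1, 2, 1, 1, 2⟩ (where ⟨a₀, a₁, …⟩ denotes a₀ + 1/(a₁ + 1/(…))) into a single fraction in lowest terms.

a_0 = 1: 1/1
a_1 = 2: 3/2
a_2 = 1: 4/3
a_3 = 1: 7/5
a_4 = 2: 18/13

18/13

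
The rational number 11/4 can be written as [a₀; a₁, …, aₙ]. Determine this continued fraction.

[2; 1, 3]

Run the Euclidean algorithm, recording each quotient:
11 ÷ 4 → quotient 2, remainder 3
4 ÷ 3 → quotient 1, remainder 1
3 ÷ 1 → quotient 3, remainder 0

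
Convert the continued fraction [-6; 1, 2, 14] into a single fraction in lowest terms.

a_0 = -6: -6/1
a_1 = 1: -5/1
a_2 = 2: -16/3
a_3 = 14: -229/43

-229/43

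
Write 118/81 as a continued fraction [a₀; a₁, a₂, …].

[1; 2, 5, 3, 2]

Apply division with remainder until the remainder is 0:
118 ÷ 81 → quotient 1, remainder 37
81 ÷ 37 → quotient 2, remainder 7
37 ÷ 7 → quotient 5, remainder 2
7 ÷ 2 → quotient 3, remainder 1
2 ÷ 1 → quotient 2, remainder 0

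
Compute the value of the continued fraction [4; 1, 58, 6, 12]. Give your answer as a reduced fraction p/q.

21522/4319

a_0 = 4: 4/1
a_1 = 1: 5/1
a_2 = 58: 294/59
a_3 = 6: 1769/355
a_4 = 12: 21522/4319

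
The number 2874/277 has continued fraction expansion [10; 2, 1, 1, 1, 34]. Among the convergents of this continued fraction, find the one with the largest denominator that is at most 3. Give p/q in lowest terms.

a_0 = 10: 10/1  (≤ bound)
a_1 = 2: 21/2  (≤ bound)
a_2 = 1: 31/3  (≤ bound)
a_3 = 1: 52/5  (> 3, stop)

31/3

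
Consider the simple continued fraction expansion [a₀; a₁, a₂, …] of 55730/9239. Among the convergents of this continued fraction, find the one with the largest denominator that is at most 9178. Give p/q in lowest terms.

List convergents until the denominator exceeds the bound:
a_0 = 6: 6/1  (≤ bound)
a_1 = 31: 187/31  (≤ bound)
a_2 = 4: 754/125  (≤ bound)
a_3 = 1: 941/156  (≤ bound)
a_4 = 2: 2636/437  (≤ bound)
a_5 = 3: 8849/1467  (≤ bound)
a_6 = 6: 55730/9239  (> 9178, stop)

8849/1467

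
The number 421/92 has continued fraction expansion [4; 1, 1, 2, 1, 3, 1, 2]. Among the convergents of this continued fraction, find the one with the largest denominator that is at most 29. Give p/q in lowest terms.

119/26

List convergents until the denominator exceeds the bound:
a_0 = 4: 4/1  (≤ bound)
a_1 = 1: 5/1  (≤ bound)
a_2 = 1: 9/2  (≤ bound)
a_3 = 2: 23/5  (≤ bound)
a_4 = 1: 32/7  (≤ bound)
a_5 = 3: 119/26  (≤ bound)
a_6 = 1: 151/33  (> 29, stop)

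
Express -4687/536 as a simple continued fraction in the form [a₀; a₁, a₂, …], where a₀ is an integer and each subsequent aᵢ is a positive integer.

[-9; 3, 1, 10, 2, 2, 2]

Run the Euclidean algorithm, recording each quotient:
-4687 ÷ 536 → quotient -9, remainder 137
536 ÷ 137 → quotient 3, remainder 125
137 ÷ 125 → quotient 1, remainder 12
125 ÷ 12 → quotient 10, remainder 5
12 ÷ 5 → quotient 2, remainder 2
5 ÷ 2 → quotient 2, remainder 1
2 ÷ 1 → quotient 2, remainder 0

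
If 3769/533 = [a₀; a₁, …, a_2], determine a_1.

14

3769 = 7·533 + 38, so a_0 = 7
533 = 14·38 + 1, so a_1 = 14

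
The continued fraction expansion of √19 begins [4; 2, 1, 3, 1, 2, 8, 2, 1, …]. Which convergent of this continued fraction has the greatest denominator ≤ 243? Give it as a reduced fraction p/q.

List convergents until the denominator exceeds the bound:
a_0 = 4: 4/1  (≤ bound)
a_1 = 2: 9/2  (≤ bound)
a_2 = 1: 13/3  (≤ bound)
a_3 = 3: 48/11  (≤ bound)
a_4 = 1: 61/14  (≤ bound)
a_5 = 2: 170/39  (≤ bound)
a_6 = 8: 1421/326  (> 243, stop)

170/39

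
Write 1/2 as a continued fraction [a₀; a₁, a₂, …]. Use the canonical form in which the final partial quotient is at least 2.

Repeatedly divide and take the remainder:
⌊1/2⌋ = 0, remainder 1
⌊2/1⌋ = 2, remainder 0

[0; 2]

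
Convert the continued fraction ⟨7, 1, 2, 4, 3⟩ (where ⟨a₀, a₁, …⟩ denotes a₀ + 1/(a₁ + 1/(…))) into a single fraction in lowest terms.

323/42

Build up convergents one term at a time:
a_0 = 7: 7/1
a_1 = 1: 8/1
a_2 = 2: 23/3
a_3 = 4: 100/13
a_4 = 3: 323/42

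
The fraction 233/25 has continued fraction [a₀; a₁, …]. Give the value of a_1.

3

Run the Euclidean algorithm, recording each quotient:
233 ÷ 25 → quotient 9, remainder 8
25 ÷ 8 → quotient 3, remainder 1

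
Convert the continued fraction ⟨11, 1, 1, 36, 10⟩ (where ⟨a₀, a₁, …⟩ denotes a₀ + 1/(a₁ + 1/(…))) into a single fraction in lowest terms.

a_0 = 11: 11/1
a_1 = 1: 12/1
a_2 = 1: 23/2
a_3 = 36: 840/73
a_4 = 10: 8423/732

8423/732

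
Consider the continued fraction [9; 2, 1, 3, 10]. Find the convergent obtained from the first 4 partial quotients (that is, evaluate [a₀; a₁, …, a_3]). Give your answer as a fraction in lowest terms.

Collapse the nested fraction from the inside out:
Start with 3.
1 + 1/(3/1) = 1 + 1/3 = 4/3
2 + 1/(4/3) = 2 + 3/4 = 11/4
9 + 1/(11/4) = 9 + 4/11 = 103/11

103/11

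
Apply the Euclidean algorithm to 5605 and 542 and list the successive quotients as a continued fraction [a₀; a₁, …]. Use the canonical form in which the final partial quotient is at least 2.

[10; 2, 1, 13, 4, 3]

5605 = 10·542 + 185, so a_0 = 10
542 = 2·185 + 172, so a_1 = 2
185 = 1·172 + 13, so a_2 = 1
172 = 13·13 + 3, so a_3 = 13
13 = 4·3 + 1, so a_4 = 4
3 = 3·1 + 0, so a_5 = 3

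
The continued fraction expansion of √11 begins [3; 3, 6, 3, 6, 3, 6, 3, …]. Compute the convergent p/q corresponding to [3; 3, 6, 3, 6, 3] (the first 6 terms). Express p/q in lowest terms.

a_0 = 3: 3/1
a_1 = 3: 10/3
a_2 = 6: 63/19
a_3 = 3: 199/60
a_4 = 6: 1257/379
a_5 = 3: 3970/1197

3970/1197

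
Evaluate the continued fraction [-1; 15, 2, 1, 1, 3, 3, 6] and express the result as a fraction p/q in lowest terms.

-5353/5725

Build up convergents one term at a time:
a_0 = -1: -1/1
a_1 = 15: -14/15
a_2 = 2: -29/31
a_3 = 1: -43/46
a_4 = 1: -72/77
a_5 = 3: -259/277
a_6 = 3: -849/908
a_7 = 6: -5353/5725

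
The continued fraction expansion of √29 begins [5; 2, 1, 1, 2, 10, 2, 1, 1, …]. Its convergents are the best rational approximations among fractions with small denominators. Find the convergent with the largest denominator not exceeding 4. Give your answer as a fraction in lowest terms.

a_0 = 5: 5/1  (≤ bound)
a_1 = 2: 11/2  (≤ bound)
a_2 = 1: 16/3  (≤ bound)
a_3 = 1: 27/5  (> 4, stop)

16/3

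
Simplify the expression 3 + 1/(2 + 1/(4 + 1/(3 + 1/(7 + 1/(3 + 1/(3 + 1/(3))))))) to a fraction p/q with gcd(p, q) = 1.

25123/7286

Compute successive convergents:
a_0 = 3: 3/1
a_1 = 2: 7/2
a_2 = 4: 31/9
a_3 = 3: 100/29
a_4 = 7: 731/212
a_5 = 3: 2293/665
a_6 = 3: 7610/2207
a_7 = 3: 25123/7286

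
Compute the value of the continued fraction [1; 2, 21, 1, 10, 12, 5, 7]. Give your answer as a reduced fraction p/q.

Use the convergent recurrence hₖ = aₖ·hₖ₋₁ + hₖ₋₂ (and likewise for the denominators kₖ):
a_0 = 1: 1/1
a_1 = 2: 3/2
a_2 = 21: 64/43
a_3 = 1: 67/45
a_4 = 10: 734/493
a_5 = 12: 8875/5961
a_6 = 5: 45109/30298
a_7 = 7: 324638/218047

324638/218047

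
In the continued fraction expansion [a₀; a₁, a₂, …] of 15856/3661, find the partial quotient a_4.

⌊15856/3661⌋ = 4, remainder 1212
⌊3661/1212⌋ = 3, remainder 25
⌊1212/25⌋ = 48, remainder 12
⌊25/12⌋ = 2, remainder 1
⌊12/1⌋ = 12, remainder 0

12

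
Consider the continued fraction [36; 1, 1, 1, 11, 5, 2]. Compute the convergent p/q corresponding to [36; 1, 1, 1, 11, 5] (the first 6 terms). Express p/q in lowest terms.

6525/178

Use the convergent recurrence hₖ = aₖ·hₖ₋₁ + hₖ₋₂ (and likewise for the denominators kₖ):
a_0 = 36: 36/1
a_1 = 1: 37/1
a_2 = 1: 73/2
a_3 = 1: 110/3
a_4 = 11: 1283/35
a_5 = 5: 6525/178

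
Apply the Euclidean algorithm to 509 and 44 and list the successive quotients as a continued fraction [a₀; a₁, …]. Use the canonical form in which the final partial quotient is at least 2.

509 ÷ 44 → quotient 11, remainder 25
44 ÷ 25 → quotient 1, remainder 19
25 ÷ 19 → quotient 1, remainder 6
19 ÷ 6 → quotient 3, remainder 1
6 ÷ 1 → quotient 6, remainder 0

[11; 1, 1, 3, 6]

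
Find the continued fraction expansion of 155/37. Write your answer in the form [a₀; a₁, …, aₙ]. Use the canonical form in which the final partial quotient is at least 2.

[4; 5, 3, 2]

Apply division with remainder until the remainder is 0:
155 = 4·37 + 7, so a_0 = 4
37 = 5·7 + 2, so a_1 = 5
7 = 3·2 + 1, so a_2 = 3
2 = 2·1 + 0, so a_3 = 2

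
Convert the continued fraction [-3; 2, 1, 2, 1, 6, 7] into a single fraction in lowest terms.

-1394/529

Starting at the tail and folding back:
Start with 7.
6 + 1/(7/1) = 6 + 1/7 = 43/7
1 + 1/(43/7) = 1 + 7/43 = 50/43
2 + 1/(50/43) = 2 + 43/50 = 143/50
1 + 1/(143/50) = 1 + 50/143 = 193/143
2 + 1/(193/143) = 2 + 143/193 = 529/193
-3 + 1/(529/193) = -3 + 193/529 = -1394/529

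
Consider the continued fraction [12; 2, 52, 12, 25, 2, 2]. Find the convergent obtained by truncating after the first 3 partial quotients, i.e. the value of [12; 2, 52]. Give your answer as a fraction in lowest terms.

1312/105

a_0 = 12: 12/1
a_1 = 2: 25/2
a_2 = 52: 1312/105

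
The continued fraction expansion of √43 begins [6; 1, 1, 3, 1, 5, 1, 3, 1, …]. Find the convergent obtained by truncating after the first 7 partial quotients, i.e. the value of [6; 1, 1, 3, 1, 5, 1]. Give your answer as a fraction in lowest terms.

Start with 1.
5 + 1/(1/1) = 5 + 1/1 = 6/1
1 + 1/(6/1) = 1 + 1/6 = 7/6
3 + 1/(7/6) = 3 + 6/7 = 27/7
1 + 1/(27/7) = 1 + 7/27 = 34/27
1 + 1/(34/27) = 1 + 27/34 = 61/34
6 + 1/(61/34) = 6 + 34/61 = 400/61

400/61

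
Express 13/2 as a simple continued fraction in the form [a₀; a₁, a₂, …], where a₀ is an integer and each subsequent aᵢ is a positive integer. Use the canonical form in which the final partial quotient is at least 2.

[6; 2]

Repeatedly divide and take the remainder:
13 = 6·2 + 1, so a_0 = 6
2 = 2·1 + 0, so a_1 = 2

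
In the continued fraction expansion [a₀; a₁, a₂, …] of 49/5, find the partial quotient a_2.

⌊49/5⌋ = 9, remainder 4
⌊5/4⌋ = 1, remainder 1
⌊4/1⌋ = 4, remainder 0

4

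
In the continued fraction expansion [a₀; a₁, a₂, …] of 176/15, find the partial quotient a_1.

176 ÷ 15 → quotient 11, remainder 11
15 ÷ 11 → quotient 1, remainder 4

1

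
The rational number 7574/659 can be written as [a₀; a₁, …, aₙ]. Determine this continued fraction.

[11; 2, 36, 9]

Repeatedly divide and take the remainder:
7574 ÷ 659 → quotient 11, remainder 325
659 ÷ 325 → quotient 2, remainder 9
325 ÷ 9 → quotient 36, remainder 1
9 ÷ 1 → quotient 9, remainder 0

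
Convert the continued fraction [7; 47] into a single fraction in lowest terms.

330/47

Use the convergent recurrence hₖ = aₖ·hₖ₋₁ + hₖ₋₂ (and likewise for the denominators kₖ):
a_0 = 7: 7/1
a_1 = 47: 330/47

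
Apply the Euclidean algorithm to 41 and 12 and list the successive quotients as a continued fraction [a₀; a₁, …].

Apply division with remainder until the remainder is 0:
⌊41/12⌋ = 3, remainder 5
⌊12/5⌋ = 2, remainder 2
⌊5/2⌋ = 2, remainder 1
⌊2/1⌋ = 2, remainder 0

[3; 2, 2, 2]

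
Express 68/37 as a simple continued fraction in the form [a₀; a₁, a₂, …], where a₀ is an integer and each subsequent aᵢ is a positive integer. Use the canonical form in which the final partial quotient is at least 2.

Repeatedly divide and take the remainder:
68 ÷ 37 → quotient 1, remainder 31
37 ÷ 31 → quotient 1, remainder 6
31 ÷ 6 → quotient 5, remainder 1
6 ÷ 1 → quotient 6, remainder 0

[1; 1, 5, 6]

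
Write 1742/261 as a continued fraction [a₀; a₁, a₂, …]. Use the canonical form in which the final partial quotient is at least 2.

1742 ÷ 261 → quotient 6, remainder 176
261 ÷ 176 → quotient 1, remainder 85
176 ÷ 85 → quotient 2, remainder 6
85 ÷ 6 → quotient 14, remainder 1
6 ÷ 1 → quotient 6, remainder 0

[6; 1, 2, 14, 6]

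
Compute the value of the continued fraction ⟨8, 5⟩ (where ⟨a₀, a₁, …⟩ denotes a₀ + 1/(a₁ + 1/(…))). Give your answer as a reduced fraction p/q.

a_0 = 8: 8/1
a_1 = 5: 41/5

41/5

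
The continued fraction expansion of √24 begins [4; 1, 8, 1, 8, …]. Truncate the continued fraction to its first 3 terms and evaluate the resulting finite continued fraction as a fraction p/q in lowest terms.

Starting at the tail and folding back:
Start with 8.
1 + 1/(8/1) = 1 + 1/8 = 9/8
4 + 1/(9/8) = 4 + 8/9 = 44/9

44/9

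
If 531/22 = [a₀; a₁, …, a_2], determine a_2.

3

Run the Euclidean algorithm, recording each quotient:
⌊531/22⌋ = 24, remainder 3
⌊22/3⌋ = 7, remainder 1
⌊3/1⌋ = 3, remainder 0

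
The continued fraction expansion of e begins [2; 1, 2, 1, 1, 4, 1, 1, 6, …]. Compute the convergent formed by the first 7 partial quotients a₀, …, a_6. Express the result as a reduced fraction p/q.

106/39

Work from the innermost term outward:
Start with 1.
4 + 1/(1/1) = 4 + 1/1 = 5/1
1 + 1/(5/1) = 1 + 1/5 = 6/5
1 + 1/(6/5) = 1 + 5/6 = 11/6
2 + 1/(11/6) = 2 + 6/11 = 28/11
1 + 1/(28/11) = 1 + 11/28 = 39/28
2 + 1/(39/28) = 2 + 28/39 = 106/39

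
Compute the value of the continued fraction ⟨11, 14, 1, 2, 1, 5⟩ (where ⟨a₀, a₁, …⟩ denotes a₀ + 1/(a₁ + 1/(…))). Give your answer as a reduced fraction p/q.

3752/339

Use the convergent recurrence hₖ = aₖ·hₖ₋₁ + hₖ₋₂ (and likewise for the denominators kₖ):
a_0 = 11: 11/1
a_1 = 14: 155/14
a_2 = 1: 166/15
a_3 = 2: 487/44
a_4 = 1: 653/59
a_5 = 5: 3752/339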